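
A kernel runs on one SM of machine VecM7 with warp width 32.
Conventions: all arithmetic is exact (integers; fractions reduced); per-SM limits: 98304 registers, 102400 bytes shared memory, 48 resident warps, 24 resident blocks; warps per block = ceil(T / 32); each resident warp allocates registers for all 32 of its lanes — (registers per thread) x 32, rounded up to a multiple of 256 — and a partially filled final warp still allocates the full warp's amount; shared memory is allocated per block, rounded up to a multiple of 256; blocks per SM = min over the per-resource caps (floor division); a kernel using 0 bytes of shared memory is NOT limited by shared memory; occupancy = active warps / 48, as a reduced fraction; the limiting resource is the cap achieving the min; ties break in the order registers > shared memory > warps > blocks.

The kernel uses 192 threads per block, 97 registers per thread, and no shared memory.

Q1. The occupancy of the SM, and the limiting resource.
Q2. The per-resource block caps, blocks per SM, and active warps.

Answer: occupancy 1/2, limited by registers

registers: 4 blocks
shared memory: no limit (kernel uses none)
warps: 8 blocks
blocks: 24 blocks

Answer: 4 blocks, 24 active warps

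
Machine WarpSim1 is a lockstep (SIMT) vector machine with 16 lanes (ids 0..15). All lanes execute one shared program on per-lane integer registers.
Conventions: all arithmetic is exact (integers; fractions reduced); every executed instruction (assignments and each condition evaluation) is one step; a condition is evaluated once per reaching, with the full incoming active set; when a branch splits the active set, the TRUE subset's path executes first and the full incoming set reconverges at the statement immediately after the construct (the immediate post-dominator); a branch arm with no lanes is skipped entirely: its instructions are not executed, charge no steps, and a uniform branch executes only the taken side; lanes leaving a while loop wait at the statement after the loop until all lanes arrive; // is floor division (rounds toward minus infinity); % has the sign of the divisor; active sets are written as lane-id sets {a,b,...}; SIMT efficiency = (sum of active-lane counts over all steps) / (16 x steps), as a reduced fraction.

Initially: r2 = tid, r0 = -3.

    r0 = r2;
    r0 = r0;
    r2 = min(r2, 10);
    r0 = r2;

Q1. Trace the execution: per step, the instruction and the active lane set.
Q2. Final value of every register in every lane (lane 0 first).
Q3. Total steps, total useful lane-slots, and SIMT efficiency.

step 0: r0 <- r2                     {0,1,2,3,4,5,6,7,8,9,10,11,12,13,14,15}
step 1: r0 <- r0                     {0,1,2,3,4,5,6,7,8,9,10,11,12,13,14,15}
step 2: r2 <- min(r2, 10)            {0,1,2,3,4,5,6,7,8,9,10,11,12,13,14,15}
step 3: r0 <- r2                     {0,1,2,3,4,5,6,7,8,9,10,11,12,13,14,15}

Answer: 4 steps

r2: 0,1,2,3,4,5,6,7,8,9,10,10,10,10,10,10
r0: 0,1,2,3,4,5,6,7,8,9,10,10,10,10,10,10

steps = 4; useful = 64; efficiency = 64/64 = 1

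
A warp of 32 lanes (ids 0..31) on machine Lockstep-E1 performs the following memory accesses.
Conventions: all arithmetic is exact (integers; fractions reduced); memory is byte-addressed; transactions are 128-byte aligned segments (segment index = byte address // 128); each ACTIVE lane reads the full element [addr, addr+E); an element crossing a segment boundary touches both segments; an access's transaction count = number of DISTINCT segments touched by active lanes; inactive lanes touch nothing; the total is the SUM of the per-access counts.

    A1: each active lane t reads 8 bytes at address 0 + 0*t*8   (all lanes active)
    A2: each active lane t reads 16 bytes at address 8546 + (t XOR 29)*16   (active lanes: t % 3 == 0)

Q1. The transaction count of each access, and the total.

A1: 1 transaction
A2: 4 transactions

Answer: 1,4; total 5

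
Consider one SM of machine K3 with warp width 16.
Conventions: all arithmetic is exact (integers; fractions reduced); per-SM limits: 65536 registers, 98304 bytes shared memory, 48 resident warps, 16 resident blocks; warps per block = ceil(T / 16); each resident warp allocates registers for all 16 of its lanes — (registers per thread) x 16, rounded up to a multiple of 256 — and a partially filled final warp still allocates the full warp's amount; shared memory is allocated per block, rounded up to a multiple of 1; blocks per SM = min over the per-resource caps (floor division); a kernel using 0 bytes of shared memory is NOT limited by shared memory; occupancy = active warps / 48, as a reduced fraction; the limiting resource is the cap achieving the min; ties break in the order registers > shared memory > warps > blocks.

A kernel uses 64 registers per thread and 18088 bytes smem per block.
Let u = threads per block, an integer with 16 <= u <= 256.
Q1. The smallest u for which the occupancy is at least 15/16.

Answer: u = 129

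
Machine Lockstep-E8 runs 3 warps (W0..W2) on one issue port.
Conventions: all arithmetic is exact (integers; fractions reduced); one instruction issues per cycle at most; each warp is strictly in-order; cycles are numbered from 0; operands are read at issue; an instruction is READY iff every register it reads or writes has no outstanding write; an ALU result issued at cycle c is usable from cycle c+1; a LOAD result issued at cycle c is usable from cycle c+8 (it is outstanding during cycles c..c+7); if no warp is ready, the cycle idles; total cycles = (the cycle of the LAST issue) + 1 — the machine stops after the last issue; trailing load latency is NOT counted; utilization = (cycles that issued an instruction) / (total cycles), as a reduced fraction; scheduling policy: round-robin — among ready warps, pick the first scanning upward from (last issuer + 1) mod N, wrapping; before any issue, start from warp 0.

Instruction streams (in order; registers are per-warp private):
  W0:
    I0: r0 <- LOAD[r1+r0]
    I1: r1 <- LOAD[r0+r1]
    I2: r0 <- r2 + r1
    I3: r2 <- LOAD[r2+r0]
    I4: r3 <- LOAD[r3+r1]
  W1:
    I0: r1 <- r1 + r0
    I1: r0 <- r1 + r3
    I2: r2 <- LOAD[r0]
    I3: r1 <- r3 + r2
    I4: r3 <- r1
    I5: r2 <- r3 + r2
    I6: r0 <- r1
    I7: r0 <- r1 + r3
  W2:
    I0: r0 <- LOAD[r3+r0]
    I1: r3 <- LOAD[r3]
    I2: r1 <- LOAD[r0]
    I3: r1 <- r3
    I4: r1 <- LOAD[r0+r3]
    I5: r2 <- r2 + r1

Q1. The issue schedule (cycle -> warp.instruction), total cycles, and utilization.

cycle 0: W0.I0
cycle 1: W1.I0
cycle 2: W2.I0
cycle 3: W1.I1
cycle 4: W2.I1
cycle 5: W1.I2
cycle 6: idle
cycle 7: idle
cycle 8: W0.I1
cycle 9: idle
cycle 10: W2.I2
cycle 11: idle
cycle 12: idle
cycle 13: W1.I3
cycle 14: W1.I4
cycle 15: W1.I5
cycle 16: W0.I2
cycle 17: W1.I6
cycle 18: W2.I3
cycle 19: W0.I3
cycle 20: W1.I7
cycle 21: W2.I4
cycle 22: W0.I4
cycle 23: idle
cycle 24: idle
cycle 25: idle
cycle 26: idle
cycle 27: idle
cycle 28: idle
cycle 29: W2.I5

Answer: 30 cycles, utilization 19/30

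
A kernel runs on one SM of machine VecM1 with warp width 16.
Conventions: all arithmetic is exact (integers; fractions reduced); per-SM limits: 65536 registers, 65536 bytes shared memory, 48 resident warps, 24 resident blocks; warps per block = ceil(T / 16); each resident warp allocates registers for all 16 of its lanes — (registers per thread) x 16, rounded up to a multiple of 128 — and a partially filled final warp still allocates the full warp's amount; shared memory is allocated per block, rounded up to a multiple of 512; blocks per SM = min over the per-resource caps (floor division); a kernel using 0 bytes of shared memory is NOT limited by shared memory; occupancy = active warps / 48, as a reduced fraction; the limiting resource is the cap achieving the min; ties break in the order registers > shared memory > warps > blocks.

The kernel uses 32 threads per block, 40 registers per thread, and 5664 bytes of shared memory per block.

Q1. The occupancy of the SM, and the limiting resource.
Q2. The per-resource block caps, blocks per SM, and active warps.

Answer: occupancy 5/12, limited by shared memory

registers: 51 blocks
shared memory: 10 blocks
warps: 24 blocks
blocks: 24 blocks

Answer: 10 blocks, 20 active warps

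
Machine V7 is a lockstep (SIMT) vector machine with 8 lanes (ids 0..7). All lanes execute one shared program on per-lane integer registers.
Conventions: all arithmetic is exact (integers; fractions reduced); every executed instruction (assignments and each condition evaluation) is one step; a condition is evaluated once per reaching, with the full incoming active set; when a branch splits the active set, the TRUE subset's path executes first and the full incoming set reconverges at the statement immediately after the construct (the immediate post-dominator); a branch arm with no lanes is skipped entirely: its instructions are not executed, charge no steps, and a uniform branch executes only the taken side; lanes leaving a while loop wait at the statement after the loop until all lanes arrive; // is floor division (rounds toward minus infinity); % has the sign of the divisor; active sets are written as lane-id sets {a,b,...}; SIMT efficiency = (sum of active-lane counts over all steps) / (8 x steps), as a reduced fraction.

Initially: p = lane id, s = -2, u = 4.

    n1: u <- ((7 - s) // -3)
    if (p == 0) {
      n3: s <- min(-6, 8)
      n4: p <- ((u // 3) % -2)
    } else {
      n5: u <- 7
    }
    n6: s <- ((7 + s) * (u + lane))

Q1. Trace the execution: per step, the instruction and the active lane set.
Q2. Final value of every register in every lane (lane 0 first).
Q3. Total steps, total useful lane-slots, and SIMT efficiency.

step 0: u <- ((7 - s) // -3)         {0,1,2,3,4,5,6,7}
step 1: eval (p == 0)                {0,1,2,3,4,5,6,7}
step 2: s <- min(-6, 8)              {0}
step 3: p <- ((u // 3) % -2)         {0}
step 4: u <- 7                       {1,2,3,4,5,6,7}
step 5: s <- ((7 + s) * (u + lane))  {0,1,2,3,4,5,6,7}

Answer: 6 steps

p: -1,1,2,3,4,5,6,7
s: -3,40,45,50,55,60,65,70
u: -3,7,7,7,7,7,7,7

steps = 6; useful = 33; efficiency = 33/48 = 11/16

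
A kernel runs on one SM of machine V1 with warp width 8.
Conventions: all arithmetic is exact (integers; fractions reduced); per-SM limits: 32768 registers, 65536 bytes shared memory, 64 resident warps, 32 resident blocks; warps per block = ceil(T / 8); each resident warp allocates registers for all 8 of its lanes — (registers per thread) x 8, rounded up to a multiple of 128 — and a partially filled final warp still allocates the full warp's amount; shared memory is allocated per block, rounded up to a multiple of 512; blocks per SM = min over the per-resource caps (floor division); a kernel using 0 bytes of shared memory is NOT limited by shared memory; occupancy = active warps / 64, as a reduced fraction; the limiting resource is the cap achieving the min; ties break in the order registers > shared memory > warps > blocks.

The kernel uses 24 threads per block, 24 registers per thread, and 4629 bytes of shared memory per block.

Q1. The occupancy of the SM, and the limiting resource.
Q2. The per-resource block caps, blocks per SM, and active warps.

Answer: occupancy 9/16, limited by shared memory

registers: 42 blocks
shared memory: 12 blocks
warps: 21 blocks
blocks: 32 blocks

Answer: 12 blocks, 36 active warps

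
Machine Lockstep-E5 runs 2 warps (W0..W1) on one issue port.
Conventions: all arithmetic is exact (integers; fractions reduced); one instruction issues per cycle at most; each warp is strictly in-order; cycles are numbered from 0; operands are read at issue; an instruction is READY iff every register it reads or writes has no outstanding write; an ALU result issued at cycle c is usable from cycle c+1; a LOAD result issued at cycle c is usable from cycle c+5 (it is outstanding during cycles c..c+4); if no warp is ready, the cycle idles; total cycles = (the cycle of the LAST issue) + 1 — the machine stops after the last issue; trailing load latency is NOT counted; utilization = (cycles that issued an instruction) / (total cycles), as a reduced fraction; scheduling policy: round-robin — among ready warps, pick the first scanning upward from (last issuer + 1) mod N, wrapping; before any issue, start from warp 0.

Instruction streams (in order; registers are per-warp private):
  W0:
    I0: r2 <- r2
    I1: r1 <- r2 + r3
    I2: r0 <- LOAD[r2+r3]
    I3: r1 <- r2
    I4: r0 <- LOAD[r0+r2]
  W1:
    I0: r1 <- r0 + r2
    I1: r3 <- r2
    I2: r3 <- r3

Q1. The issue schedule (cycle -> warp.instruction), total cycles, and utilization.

cycle 0: W0.I0
cycle 1: W1.I0
cycle 2: W0.I1
cycle 3: W1.I1
cycle 4: W0.I2
cycle 5: W1.I2
cycle 6: W0.I3
cycle 7: idle
cycle 8: idle
cycle 9: W0.I4

Answer: 10 cycles, utilization 4/5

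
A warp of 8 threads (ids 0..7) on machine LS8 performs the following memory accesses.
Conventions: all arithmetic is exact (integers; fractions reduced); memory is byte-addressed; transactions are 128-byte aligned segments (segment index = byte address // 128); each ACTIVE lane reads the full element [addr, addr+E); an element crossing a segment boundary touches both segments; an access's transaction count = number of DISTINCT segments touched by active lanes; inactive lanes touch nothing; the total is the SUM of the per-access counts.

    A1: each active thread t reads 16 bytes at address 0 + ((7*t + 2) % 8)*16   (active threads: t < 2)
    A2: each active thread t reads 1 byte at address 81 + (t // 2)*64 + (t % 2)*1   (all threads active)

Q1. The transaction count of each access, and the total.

A1: 1 transaction
A2: 3 transactions

Answer: 1,3; total 4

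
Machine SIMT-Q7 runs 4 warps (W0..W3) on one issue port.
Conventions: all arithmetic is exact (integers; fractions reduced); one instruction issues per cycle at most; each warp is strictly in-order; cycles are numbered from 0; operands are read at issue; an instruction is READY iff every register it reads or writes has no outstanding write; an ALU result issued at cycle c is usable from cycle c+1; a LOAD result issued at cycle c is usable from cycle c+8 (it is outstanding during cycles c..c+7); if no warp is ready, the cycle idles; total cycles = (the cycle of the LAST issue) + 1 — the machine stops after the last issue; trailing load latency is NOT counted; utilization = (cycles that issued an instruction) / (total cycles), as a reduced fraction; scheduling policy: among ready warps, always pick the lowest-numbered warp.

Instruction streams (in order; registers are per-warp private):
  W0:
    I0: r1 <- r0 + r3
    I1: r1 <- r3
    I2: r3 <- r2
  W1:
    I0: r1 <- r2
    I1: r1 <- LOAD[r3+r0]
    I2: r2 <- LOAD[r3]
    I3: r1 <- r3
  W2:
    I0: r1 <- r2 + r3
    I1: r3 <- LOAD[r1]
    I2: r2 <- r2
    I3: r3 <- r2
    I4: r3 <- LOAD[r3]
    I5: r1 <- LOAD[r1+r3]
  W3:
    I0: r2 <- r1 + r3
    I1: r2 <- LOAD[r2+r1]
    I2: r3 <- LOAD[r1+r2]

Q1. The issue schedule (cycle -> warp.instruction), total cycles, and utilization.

cycle 0: W0.I0
cycle 1: W0.I1
cycle 2: W0.I2
cycle 3: W1.I0
cycle 4: W1.I1
cycle 5: W1.I2
cycle 6: W2.I0
cycle 7: W2.I1
cycle 8: W2.I2
cycle 9: W3.I0
cycle 10: W3.I1
cycle 11: idle
cycle 12: W1.I3
cycle 13: idle
cycle 14: idle
cycle 15: W2.I3
cycle 16: W2.I4
cycle 17: idle
cycle 18: W3.I2
cycle 19: idle
cycle 20: idle
cycle 21: idle
cycle 22: idle
cycle 23: idle
cycle 24: W2.I5

Answer: 25 cycles, utilization 16/25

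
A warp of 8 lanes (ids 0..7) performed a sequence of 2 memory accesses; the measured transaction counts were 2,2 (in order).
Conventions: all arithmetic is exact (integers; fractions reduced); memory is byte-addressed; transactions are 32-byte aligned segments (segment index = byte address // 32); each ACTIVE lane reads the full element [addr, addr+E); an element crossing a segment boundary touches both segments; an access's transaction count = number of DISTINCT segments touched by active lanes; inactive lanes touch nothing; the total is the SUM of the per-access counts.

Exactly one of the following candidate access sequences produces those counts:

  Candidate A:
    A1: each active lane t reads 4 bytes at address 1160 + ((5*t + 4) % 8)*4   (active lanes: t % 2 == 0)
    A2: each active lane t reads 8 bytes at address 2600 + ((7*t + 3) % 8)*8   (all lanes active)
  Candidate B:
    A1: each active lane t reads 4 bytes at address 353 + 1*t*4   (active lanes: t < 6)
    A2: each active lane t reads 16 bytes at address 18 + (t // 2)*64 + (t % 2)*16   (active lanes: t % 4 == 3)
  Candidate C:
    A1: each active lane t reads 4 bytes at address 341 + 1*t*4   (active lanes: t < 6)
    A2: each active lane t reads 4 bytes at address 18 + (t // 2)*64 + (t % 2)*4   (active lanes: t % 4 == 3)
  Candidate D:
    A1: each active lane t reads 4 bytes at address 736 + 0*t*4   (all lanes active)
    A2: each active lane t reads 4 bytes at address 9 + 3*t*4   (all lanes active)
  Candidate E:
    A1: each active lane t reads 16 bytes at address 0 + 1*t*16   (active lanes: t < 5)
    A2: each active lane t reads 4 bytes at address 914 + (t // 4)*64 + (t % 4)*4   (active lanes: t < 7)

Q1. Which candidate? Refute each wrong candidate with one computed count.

A: A2 gives 3 transactions, not 2
B: A1 gives 1 transaction, not 2
D: A1 gives 1 transaction, not 2
E: A1 gives 3 transactions, not 2
C: all counts match (2,2)

Answer: C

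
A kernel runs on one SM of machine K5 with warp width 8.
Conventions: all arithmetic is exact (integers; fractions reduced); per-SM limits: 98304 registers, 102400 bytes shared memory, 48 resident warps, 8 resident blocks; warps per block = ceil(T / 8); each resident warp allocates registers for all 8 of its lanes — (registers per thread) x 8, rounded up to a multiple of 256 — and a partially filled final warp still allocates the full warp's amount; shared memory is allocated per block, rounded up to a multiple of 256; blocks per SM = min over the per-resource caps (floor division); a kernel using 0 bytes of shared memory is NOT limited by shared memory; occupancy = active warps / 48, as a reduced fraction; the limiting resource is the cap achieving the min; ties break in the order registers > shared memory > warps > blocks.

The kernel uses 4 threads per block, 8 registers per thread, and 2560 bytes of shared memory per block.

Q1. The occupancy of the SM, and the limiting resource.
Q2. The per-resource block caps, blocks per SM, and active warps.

Answer: occupancy 1/6, limited by blocks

registers: 384 blocks
shared memory: 40 blocks
warps: 48 blocks
blocks: 8 blocks

Answer: 8 blocks, 8 active warps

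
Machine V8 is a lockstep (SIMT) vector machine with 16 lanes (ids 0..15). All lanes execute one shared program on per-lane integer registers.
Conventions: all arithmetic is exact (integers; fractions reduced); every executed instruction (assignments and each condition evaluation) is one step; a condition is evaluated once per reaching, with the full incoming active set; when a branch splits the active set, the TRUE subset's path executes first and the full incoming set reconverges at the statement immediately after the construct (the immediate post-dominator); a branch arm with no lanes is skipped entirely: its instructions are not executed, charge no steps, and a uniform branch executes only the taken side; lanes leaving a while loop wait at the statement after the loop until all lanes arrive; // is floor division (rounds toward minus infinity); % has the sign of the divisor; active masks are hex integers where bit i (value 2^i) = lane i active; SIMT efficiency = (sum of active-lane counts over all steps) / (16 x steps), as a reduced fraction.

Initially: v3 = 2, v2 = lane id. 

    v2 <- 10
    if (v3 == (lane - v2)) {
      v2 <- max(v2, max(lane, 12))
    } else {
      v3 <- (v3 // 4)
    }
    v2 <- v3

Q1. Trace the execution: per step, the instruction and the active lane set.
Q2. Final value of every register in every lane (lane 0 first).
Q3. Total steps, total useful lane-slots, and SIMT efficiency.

step 0: v2 <- 10                     0xffff
step 1: eval (v3 == (lane - v2))     0xffff
step 2: v2 <- max(v2, max(lane, 12)) 0x1000
step 3: v3 <- (v3 // 4)              0xefff
step 4: v2 <- v3                     0xffff

Answer: 5 steps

v3: 0,0,0,0,0,0,0,0,0,0,0,0,2,0,0,0
v2: 0,0,0,0,0,0,0,0,0,0,0,0,2,0,0,0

steps = 5; useful = 64; efficiency = 64/80 = 4/5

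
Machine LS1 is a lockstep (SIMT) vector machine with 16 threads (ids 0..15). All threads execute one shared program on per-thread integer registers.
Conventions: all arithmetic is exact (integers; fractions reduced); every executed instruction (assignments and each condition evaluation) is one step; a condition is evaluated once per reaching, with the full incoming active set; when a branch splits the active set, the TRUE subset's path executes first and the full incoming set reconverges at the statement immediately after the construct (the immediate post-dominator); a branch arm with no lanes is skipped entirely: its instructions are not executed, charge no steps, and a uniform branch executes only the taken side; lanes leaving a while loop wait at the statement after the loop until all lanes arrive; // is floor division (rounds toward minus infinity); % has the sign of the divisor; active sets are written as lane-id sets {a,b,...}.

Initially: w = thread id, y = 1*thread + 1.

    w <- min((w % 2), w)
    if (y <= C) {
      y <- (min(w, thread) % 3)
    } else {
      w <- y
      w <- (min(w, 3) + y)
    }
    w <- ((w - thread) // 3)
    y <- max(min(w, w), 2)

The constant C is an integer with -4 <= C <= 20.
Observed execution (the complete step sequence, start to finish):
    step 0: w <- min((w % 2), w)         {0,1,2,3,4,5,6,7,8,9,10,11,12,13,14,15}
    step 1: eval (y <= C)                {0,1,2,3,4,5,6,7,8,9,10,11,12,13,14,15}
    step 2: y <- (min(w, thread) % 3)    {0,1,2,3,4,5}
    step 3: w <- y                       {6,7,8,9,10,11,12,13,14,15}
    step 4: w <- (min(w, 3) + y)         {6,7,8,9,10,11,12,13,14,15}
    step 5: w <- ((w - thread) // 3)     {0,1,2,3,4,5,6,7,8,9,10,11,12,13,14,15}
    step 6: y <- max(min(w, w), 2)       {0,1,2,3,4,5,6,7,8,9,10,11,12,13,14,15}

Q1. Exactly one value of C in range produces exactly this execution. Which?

Answer: C = 6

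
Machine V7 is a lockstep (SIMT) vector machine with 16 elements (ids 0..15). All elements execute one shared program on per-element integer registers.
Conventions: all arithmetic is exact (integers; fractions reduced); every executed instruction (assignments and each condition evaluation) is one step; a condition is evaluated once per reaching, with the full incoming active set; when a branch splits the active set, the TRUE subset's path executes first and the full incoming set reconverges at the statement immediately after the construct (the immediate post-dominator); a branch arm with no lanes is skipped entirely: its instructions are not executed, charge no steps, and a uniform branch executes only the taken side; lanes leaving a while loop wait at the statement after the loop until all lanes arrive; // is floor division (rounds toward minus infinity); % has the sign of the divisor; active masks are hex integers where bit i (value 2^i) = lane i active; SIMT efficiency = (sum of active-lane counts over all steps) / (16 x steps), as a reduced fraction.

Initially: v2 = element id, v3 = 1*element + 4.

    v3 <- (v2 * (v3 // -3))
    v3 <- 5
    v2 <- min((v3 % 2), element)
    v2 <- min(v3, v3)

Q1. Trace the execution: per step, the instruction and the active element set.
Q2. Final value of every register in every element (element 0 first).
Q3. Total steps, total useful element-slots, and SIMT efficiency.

step 0: v3 <- (v2 * (v3 // -3))      0xffff
step 1: v3 <- 5                      0xffff
step 2: v2 <- min((v3 % 2), element) 0xffff
step 3: v2 <- min(v3, v3)            0xffff

Answer: 4 steps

v2: 5,5,5,5,5,5,5,5,5,5,5,5,5,5,5,5
v3: 5,5,5,5,5,5,5,5,5,5,5,5,5,5,5,5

steps = 4; useful = 64; efficiency = 64/64 = 1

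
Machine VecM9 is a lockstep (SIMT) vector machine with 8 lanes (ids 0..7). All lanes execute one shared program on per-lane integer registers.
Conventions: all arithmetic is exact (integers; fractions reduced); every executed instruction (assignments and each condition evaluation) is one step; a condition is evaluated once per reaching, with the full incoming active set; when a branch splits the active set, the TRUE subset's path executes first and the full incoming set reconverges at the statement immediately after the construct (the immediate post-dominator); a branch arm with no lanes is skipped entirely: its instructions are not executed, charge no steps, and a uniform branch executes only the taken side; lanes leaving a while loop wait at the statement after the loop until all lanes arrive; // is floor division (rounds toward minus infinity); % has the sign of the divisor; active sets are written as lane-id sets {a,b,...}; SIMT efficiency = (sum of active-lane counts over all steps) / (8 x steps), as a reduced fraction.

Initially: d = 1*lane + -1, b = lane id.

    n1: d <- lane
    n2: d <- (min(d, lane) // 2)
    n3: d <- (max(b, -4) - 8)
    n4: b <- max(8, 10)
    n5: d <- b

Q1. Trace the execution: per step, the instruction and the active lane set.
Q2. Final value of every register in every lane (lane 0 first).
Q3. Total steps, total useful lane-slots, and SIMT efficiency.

step 0: d <- lane                    {0,1,2,3,4,5,6,7}
step 1: d <- (min(d, lane) // 2)     {0,1,2,3,4,5,6,7}
step 2: d <- (max(b, -4) - 8)        {0,1,2,3,4,5,6,7}
step 3: b <- max(8, 10)              {0,1,2,3,4,5,6,7}
step 4: d <- b                       {0,1,2,3,4,5,6,7}

Answer: 5 steps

d: 10,10,10,10,10,10,10,10
b: 10,10,10,10,10,10,10,10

steps = 5; useful = 40; efficiency = 40/40 = 1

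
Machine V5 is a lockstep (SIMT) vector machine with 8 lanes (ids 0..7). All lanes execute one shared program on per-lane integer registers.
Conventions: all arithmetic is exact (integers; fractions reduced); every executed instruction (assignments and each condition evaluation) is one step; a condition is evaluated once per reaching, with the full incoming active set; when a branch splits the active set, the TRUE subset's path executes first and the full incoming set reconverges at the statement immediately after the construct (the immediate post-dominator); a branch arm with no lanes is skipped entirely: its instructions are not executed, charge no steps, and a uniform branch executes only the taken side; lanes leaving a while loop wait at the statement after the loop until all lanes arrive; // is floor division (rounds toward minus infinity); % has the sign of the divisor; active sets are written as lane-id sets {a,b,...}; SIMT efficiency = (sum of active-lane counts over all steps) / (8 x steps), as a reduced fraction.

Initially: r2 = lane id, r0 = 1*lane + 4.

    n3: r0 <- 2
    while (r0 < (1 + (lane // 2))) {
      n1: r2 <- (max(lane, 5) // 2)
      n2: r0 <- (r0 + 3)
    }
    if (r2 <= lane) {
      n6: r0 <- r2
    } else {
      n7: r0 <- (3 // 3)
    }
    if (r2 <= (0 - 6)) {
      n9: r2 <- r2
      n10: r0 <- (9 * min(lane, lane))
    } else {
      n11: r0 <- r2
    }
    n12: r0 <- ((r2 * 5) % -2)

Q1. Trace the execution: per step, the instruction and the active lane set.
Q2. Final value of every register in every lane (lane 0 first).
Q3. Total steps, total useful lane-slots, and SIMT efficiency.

step 0: r0 <- 2                      {0,1,2,3,4,5,6,7}
step 1: eval (r0 < (1 + (lane // 2))) {0,1,2,3,4,5,6,7}
step 2: r2 <- (max(lane, 5) // 2)    {4,5,6,7}
step 3: r0 <- (r0 + 3)               {4,5,6,7}
step 4: eval (r0 < (1 + (lane // 2))) {4,5,6,7}
step 5: eval (r2 <= lane)            {0,1,2,3,4,5,6,7}
step 6: r0 <- r2                     {0,1,2,3,4,5,6,7}
step 7: eval (r2 <= (0 - 6))         {0,1,2,3,4,5,6,7}
step 8: r0 <- r2                     {0,1,2,3,4,5,6,7}
step 9: r0 <- ((r2 * 5) % -2)        {0,1,2,3,4,5,6,7}

Answer: 10 steps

r2: 0,1,2,3,2,2,3,3
r0: 0,-1,0,-1,0,0,-1,-1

steps = 10; useful = 68; efficiency = 68/80 = 17/20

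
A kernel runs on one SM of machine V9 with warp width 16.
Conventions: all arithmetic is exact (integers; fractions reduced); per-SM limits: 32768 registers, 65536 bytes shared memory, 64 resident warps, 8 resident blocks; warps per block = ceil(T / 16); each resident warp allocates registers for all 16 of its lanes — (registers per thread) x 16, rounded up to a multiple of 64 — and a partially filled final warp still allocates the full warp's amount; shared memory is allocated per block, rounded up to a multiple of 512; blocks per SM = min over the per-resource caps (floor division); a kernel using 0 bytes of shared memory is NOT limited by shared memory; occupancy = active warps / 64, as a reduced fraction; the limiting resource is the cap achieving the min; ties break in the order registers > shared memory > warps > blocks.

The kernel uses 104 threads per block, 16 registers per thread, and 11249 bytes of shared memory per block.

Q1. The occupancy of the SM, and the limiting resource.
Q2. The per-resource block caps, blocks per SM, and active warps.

Answer: occupancy 35/64, limited by shared memory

registers: 18 blocks
shared memory: 5 blocks
warps: 9 blocks
blocks: 8 blocks

Answer: 5 blocks, 35 active warps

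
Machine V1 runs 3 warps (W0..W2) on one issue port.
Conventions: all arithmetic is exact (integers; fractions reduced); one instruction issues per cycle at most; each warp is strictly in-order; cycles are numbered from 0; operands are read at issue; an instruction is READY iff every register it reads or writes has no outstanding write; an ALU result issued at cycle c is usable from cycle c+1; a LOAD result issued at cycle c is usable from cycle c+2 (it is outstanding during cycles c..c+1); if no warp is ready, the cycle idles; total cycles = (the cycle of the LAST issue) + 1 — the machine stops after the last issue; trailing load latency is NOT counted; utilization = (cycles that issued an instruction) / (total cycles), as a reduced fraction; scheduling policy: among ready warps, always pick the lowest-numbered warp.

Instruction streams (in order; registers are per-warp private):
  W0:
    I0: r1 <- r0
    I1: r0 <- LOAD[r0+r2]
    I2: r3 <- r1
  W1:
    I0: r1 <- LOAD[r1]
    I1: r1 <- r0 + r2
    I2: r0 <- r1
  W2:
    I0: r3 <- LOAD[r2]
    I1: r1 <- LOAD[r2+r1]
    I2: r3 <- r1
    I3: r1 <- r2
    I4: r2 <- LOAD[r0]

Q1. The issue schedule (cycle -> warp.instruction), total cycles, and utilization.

cycle 0: W0.I0
cycle 1: W0.I1
cycle 2: W0.I2
cycle 3: W1.I0
cycle 4: W2.I0
cycle 5: W1.I1
cycle 6: W1.I2
cycle 7: W2.I1
cycle 8: idle
cycle 9: W2.I2
cycle 10: W2.I3
cycle 11: W2.I4

Answer: 12 cycles, utilization 11/12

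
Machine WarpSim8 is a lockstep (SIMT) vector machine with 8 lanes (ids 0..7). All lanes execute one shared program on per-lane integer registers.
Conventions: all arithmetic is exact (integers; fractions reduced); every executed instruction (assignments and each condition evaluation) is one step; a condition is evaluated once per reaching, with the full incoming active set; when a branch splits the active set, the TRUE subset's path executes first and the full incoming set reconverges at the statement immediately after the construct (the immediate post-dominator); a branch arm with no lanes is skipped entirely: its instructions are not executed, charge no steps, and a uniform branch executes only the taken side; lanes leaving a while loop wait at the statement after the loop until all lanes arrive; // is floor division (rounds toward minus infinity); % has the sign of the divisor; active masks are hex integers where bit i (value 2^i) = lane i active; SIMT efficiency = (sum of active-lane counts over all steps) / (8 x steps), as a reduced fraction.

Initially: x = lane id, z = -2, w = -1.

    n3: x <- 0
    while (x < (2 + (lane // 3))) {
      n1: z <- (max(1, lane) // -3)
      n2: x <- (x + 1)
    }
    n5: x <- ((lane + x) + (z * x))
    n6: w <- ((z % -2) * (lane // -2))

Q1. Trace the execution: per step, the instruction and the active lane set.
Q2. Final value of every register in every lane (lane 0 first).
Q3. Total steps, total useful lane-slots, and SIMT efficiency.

step 0: x <- 0                       0xff
step 1: eval (x < (2 + (lane // 3))) 0xff
step 2: z <- (max(1, lane) // -3)    0xff
step 3: x <- (x + 1)                 0xff
step 4: eval (x < (2 + (lane // 3))) 0xff
step 5: z <- (max(1, lane) // -3)    0xff
step 6: x <- (x + 1)                 0xff
step 7: eval (x < (2 + (lane // 3))) 0xff
step 8: z <- (max(1, lane) // -3)    0xf8
step 9: x <- (x + 1)                 0xf8
step 10: eval (x < (2 + (lane // 3))) 0xf8
step 11: z <- (max(1, lane) // -3)    0xc0
step 12: x <- (x + 1)                 0xc0
step 13: eval (x < (2 + (lane // 3))) 0xc0
step 14: x <- ((lane + x) + (z * x))  0xff
step 15: w <- ((z % -2) * (lane // -2)) 0xff

Answer: 16 steps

x: 0,1,2,3,1,2,2,-1
z: -1,-1,-1,-1,-2,-2,-2,-3
w: 0,1,1,2,0,0,0,4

steps = 16; useful = 101; efficiency = 101/128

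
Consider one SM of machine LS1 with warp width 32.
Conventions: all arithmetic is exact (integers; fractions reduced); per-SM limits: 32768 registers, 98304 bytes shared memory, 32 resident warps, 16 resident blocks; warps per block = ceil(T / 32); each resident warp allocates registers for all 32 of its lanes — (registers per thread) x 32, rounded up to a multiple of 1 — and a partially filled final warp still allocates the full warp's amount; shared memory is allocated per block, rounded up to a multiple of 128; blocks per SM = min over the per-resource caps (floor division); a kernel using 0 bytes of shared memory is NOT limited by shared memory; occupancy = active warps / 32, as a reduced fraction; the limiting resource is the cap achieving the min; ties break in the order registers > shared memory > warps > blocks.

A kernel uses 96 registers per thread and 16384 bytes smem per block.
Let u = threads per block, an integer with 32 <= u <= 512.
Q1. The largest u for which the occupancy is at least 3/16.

Answer: u = 320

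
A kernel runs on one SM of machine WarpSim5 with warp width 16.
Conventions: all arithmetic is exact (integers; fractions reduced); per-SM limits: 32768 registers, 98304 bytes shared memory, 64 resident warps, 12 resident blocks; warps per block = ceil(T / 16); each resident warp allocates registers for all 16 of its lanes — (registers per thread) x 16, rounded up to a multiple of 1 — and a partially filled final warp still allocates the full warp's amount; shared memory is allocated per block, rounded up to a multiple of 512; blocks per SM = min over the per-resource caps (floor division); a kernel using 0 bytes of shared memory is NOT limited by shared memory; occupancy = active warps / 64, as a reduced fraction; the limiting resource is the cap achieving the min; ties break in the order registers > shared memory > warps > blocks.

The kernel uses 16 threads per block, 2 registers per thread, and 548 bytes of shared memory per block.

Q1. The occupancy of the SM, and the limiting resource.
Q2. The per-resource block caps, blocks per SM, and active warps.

Answer: occupancy 3/16, limited by blocks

registers: 1024 blocks
shared memory: 96 blocks
warps: 64 blocks
blocks: 12 blocks

Answer: 12 blocks, 12 active warps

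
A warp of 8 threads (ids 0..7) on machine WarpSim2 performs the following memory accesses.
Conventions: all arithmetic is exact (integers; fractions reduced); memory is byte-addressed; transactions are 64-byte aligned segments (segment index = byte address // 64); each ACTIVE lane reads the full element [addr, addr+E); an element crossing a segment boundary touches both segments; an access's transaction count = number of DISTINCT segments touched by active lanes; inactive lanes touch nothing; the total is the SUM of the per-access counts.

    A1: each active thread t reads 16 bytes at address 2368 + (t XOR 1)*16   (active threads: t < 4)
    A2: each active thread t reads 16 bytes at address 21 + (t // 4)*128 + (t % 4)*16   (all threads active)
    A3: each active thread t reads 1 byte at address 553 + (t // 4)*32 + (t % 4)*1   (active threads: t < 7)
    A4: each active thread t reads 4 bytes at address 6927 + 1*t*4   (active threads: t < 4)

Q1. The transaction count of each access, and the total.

A1: 1 transaction
A2: 4 transactions
A3: 2 transactions
A4: 1 transaction

Answer: 1,4,2,1; total 8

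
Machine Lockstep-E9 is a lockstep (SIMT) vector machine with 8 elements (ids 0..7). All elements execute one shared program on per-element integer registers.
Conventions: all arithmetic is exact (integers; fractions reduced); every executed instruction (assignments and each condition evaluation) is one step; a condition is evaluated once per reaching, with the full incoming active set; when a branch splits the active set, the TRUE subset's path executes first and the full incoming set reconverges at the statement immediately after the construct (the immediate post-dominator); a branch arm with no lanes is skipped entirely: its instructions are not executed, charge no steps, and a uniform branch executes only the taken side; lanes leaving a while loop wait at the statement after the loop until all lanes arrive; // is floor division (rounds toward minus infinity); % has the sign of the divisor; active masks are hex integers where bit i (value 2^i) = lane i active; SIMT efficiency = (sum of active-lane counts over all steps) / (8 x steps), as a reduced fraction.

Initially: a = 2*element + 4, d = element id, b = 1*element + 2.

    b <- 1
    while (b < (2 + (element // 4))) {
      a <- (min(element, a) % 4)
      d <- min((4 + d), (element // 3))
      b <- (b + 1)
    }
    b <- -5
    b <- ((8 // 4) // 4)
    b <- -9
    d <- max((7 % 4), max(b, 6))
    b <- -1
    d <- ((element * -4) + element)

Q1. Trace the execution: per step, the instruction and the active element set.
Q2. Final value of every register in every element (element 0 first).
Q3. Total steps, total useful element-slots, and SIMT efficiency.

step 0: b <- 1                       0xff
step 1: eval (b < (2 + (element // 4))) 0xff
step 2: a <- (min(element, a) % 4)   0xff
step 3: d <- min((4 + d), (element // 3)) 0xff
step 4: b <- (b + 1)                 0xff
step 5: eval (b < (2 + (element // 4))) 0xff
step 6: a <- (min(element, a) % 4)   0xf0
step 7: d <- min((4 + d), (element // 3)) 0xf0
step 8: b <- (b + 1)                 0xf0
step 9: eval (b < (2 + (element // 4))) 0xf0
step 10: b <- -5                      0xff
step 11: b <- ((8 // 4) // 4)         0xff
step 12: b <- -9                      0xff
step 13: d <- max((7 % 4), max(b, 6)) 0xff
step 14: b <- -1                      0xff
step 15: d <- ((element * -4) + element) 0xff

Answer: 16 steps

a: 0,1,2,3,0,1,2,3
d: 0,-3,-6,-9,-12,-15,-18,-21
b: -1,-1,-1,-1,-1,-1,-1,-1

steps = 16; useful = 112; efficiency = 112/128 = 7/8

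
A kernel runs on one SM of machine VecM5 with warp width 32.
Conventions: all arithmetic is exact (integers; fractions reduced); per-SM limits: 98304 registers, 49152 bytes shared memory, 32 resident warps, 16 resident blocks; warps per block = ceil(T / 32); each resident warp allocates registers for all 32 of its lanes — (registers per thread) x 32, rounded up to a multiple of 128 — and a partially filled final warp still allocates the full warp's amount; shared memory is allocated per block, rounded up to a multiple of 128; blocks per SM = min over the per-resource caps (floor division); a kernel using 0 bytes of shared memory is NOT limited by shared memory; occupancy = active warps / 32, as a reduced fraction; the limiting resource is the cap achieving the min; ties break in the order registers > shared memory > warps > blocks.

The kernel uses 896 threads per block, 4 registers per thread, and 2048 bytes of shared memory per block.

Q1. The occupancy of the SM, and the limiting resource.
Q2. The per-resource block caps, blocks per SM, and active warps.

Answer: occupancy 7/8, limited by warps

registers: 27 blocks
shared memory: 24 blocks
warps: 1 block
blocks: 16 blocks

Answer: 1 block, 28 active warps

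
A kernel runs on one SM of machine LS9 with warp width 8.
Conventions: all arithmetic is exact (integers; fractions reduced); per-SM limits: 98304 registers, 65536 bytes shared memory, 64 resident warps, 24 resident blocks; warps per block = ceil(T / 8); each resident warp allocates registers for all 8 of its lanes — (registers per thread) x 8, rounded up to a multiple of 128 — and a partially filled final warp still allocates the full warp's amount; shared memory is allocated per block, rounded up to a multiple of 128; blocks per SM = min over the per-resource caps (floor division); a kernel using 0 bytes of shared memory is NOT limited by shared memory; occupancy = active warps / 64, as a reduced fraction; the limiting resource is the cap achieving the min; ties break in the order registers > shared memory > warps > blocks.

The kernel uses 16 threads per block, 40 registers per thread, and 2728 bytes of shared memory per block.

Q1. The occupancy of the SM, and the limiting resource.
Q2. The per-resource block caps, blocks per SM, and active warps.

Answer: occupancy 23/32, limited by shared memory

registers: 128 blocks
shared memory: 23 blocks
warps: 32 blocks
blocks: 24 blocks

Answer: 23 blocks, 46 active warps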